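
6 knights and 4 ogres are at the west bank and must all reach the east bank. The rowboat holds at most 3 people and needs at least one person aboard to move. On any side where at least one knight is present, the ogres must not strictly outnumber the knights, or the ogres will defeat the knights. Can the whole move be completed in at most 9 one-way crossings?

Yes

Yes — this plan uses 9 crossings (≤ 9):
1. 2 ogres → the east bank.  (the west bank: 6K 2O; the east bank: 0K 2O)
2. 1 ogre ← the west bank.  (the west bank: 6K 3O; the east bank: 0K 1O)
3. 3 ogres → the east bank.  (the west bank: 6K 0O; the east bank: 0K 4O)
4. 1 ogre ← the west bank.  (the west bank: 6K 1O; the east bank: 0K 3O)
5. 3 knights → the east bank.  (the west bank: 3K 1O; the east bank: 3K 3O)
6. 1 ogre ← the west bank.  (the west bank: 3K 2O; the east bank: 3K 2O)
7. 1 knight and 2 ogres → the east bank.  (the west bank: 2K 0O; the east bank: 4K 4O)
8. 1 ogre ← the west bank.  (the west bank: 2K 1O; the east bank: 4K 3O)
9. 2 knights and 1 ogre → the east bank.  (the west bank: 0K 0O; the east bank: 6K 4O)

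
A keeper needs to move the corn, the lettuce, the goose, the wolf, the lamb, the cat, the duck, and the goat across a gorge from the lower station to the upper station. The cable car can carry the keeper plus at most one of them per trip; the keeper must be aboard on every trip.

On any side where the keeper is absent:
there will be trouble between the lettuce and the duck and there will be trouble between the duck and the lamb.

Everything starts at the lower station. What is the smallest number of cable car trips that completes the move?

Counting alone: the keeper can take at most 1 across per trip to the upper station, so moving all 8 needs at least 8 loaded trips out, with a return between consecutive ones — at least 15 crossings.
The safety rule pushes this higher. Following every safe sequence of crossings, the most of the 8 that can be at the upper station as the cable car arrives there on crossing 15 is 7 — never all 8.
So no plan with fewer than 17 crossings exists, and this one achieves 17:
1. Keeper goes to the upper station with the duck.
2. Keeper goes back to the lower station alone.
3. Keeper goes to the upper station with the corn.
4. Keeper goes back to the lower station alone.
5. Keeper goes to the upper station with the lettuce.
6. Keeper goes back to the lower station with the duck.
7. Keeper goes to the upper station with the lamb.
8. Keeper goes back to the lower station alone.
9. Keeper goes to the upper station with the goose.
10. Keeper goes back to the lower station alone.
11. Keeper goes to the upper station with the wolf.
12. Keeper goes back to the lower station alone.
13. Keeper goes to the upper station with the cat.
14. Keeper goes back to the lower station alone.
15. Keeper goes to the upper station with the goat.
16. Keeper goes back to the lower station alone.
17. Keeper goes to the upper station with the duck.

17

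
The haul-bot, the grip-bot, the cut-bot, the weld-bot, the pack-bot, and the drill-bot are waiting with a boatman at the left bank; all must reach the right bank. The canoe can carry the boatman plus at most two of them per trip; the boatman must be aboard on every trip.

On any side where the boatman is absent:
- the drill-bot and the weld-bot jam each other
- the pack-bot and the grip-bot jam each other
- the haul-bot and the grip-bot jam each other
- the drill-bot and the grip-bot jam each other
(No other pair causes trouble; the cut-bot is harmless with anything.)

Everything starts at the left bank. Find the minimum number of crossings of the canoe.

7

Counting alone: the boatman can take at most 2 across per trip to the right bank, so moving all 6 needs at least 3 loaded trips out, with a return between consecutive ones — at least 5 crossings.
The safety rule pushes this higher. Following every safe sequence of crossings, the most of the 6 that can be at the right bank as the canoe arrives there on crossing 5 is 5 — never all 6.
So no plan with fewer than 7 crossings exists, and this one achieves 7:
1. Boatman goes to the right bank with the grip-bot and the weld-bot.
2. Boatman goes back to the left bank alone.
3. Boatman goes to the right bank with the cut-bot.
4. Boatman goes back to the left bank alone.
5. Boatman goes to the right bank with the haul-bot and the pack-bot.
6. Boatman goes back to the left bank with the grip-bot.
7. Boatman goes to the right bank with the drill-bot and the grip-bot.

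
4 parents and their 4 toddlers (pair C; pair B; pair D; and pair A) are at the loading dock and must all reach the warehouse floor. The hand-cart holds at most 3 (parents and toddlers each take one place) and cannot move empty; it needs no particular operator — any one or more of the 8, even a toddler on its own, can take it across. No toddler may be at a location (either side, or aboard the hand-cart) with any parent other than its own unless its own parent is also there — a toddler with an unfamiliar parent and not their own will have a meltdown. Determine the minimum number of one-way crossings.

9

Counting alone: each trip to the warehouse floor takes at most 3 across and each return brings at least 1 back, so after t trips out (and t−1 returns) at most 3t − (t−1) of the 8 are across; that first reaches 8 at t = 4, so at least 7 crossings are needed.
The safety rule pushes this higher. Following every safe sequence of crossings, the most of the 8 that can be at the warehouse floor as the hand-cart arrives there on crossing 7 is 7 — never all 8.
So no plan with fewer than 9 crossings exists, and this one achieves 9:
1. parent C and toddler C cross → the warehouse floor.
2. parent C crosses ← the loading dock.
3. parent B, parent C, and toddler B cross → the warehouse floor.
4. parent C and toddler C cross ← the loading dock.
5. parent A, parent C, and parent D cross → the warehouse floor.
6. toddler B crosses ← the loading dock.
7. toddler B and toddler C cross → the warehouse floor.
8. toddler C crosses ← the loading dock.
9. toddler A, toddler C, and toddler D cross → the warehouse floor.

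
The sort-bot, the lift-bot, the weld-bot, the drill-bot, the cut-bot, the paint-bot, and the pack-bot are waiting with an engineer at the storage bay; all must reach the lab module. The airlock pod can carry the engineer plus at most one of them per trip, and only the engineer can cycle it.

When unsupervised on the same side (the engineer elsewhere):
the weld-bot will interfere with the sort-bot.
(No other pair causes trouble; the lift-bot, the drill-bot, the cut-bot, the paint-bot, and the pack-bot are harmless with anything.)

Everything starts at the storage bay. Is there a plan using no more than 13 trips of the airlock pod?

Yes

Yes — this plan uses 13 crossings (≤ 13):
1. Engineer goes to the lab module with the sort-bot.  [the storage bay: the cut-bot, the drill-bot, the lift-bot, the pack-bot, the paint-bot, the weld-bot | the lab module: the sort-bot]
2. Engineer goes back to the storage bay alone.  [the storage bay: the cut-bot, the drill-bot, the lift-bot, the pack-bot, the paint-bot, the weld-bot | the lab module: the sort-bot]
3. Engineer goes to the lab module with the lift-bot.  [the storage bay: the cut-bot, the drill-bot, the pack-bot, the paint-bot, the weld-bot | the lab module: the lift-bot, the sort-bot]
4. Engineer goes back to the storage bay alone.  [the storage bay: the cut-bot, the drill-bot, the pack-bot, the paint-bot, the weld-bot | the lab module: the lift-bot, the sort-bot]
5. Engineer goes to the lab module with the drill-bot.  [the storage bay: the cut-bot, the pack-bot, the paint-bot, the weld-bot | the lab module: the drill-bot, the lift-bot, the sort-bot]
6. Engineer goes back to the storage bay alone.  [the storage bay: the cut-bot, the pack-bot, the paint-bot, the weld-bot | the lab module: the drill-bot, the lift-bot, the sort-bot]
7. Engineer goes to the lab module with the cut-bot.  [the storage bay: the pack-bot, the paint-bot, the weld-bot | the lab module: the cut-bot, the drill-bot, the lift-bot, the sort-bot]
8. Engineer goes back to the storage bay alone.  [the storage bay: the pack-bot, the paint-bot, the weld-bot | the lab module: the cut-bot, the drill-bot, the lift-bot, the sort-bot]
9. Engineer goes to the lab module with the paint-bot.  [the storage bay: the pack-bot, the weld-bot | the lab module: the cut-bot, the drill-bot, the lift-bot, the paint-bot, the sort-bot]
10. Engineer goes back to the storage bay alone.  [the storage bay: the pack-bot, the weld-bot | the lab module: the cut-bot, the drill-bot, the lift-bot, the paint-bot, the sort-bot]
11. Engineer goes to the lab module with the pack-bot.  [the storage bay: the weld-bot | the lab module: the cut-bot, the drill-bot, the lift-bot, the pack-bot, the paint-bot, the sort-bot]
12. Engineer goes back to the storage bay alone.  [the storage bay: the weld-bot | the lab module: the cut-bot, the drill-bot, the lift-bot, the pack-bot, the paint-bot, the sort-bot]
13. Engineer goes to the lab module with the weld-bot.  [the storage bay: — | the lab module: the cut-bot, the drill-bot, the lift-bot, the pack-bot, the paint-bot, the sort-bot, the weld-bot]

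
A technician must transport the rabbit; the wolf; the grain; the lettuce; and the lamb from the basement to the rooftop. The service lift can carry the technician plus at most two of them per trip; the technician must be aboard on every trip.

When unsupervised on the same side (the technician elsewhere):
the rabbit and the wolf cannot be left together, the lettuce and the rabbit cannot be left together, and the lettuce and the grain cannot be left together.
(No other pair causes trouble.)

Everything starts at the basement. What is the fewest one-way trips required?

5

Counting alone: the technician can take at most 2 across per trip to the rooftop, so moving all 5 needs at least 3 loaded trips out, with a return between consecutive ones — at least 5 crossings.
The plan below uses exactly 5 crossings, so it is optimal:
1. Technician goes to the rooftop with the grain and the rabbit.  [the basement: the lamb, the lettuce, the wolf | the rooftop: the grain, the rabbit]
2. Technician goes back to the basement alone.  [the basement: the lamb, the lettuce, the wolf | the rooftop: the grain, the rabbit]
3. Technician goes to the rooftop with the lamb.  [the basement: the lettuce, the wolf | the rooftop: the grain, the lamb, the rabbit]
4. Technician goes back to the basement alone.  [the basement: the lettuce, the wolf | the rooftop: the grain, the lamb, the rabbit]
5. Technician goes to the rooftop with the lettuce and the wolf.  [the basement: — | the rooftop: the grain, the lamb, the lettuce, the rabbit, the wolf]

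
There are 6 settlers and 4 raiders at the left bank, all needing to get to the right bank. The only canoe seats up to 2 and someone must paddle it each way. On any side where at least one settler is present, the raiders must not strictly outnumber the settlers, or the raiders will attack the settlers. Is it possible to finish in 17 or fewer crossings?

Yes

Yes — this plan uses 17 crossings (≤ 17):
1. 2 raiders → the right bank.  (the left bank: 6S 2R; the right bank: 0S 2R)
2. 1 raider ← the left bank.  (the left bank: 6S 3R; the right bank: 0S 1R)
3. 2 raiders → the right bank.  (the left bank: 6S 1R; the right bank: 0S 3R)
4. 1 raider ← the left bank.  (the left bank: 6S 2R; the right bank: 0S 2R)
5. 2 settlers → the right bank.  (the left bank: 4S 2R; the right bank: 2S 2R)
6. 1 raider ← the left bank.  (the left bank: 4S 3R; the right bank: 2S 1R)
7. 1 settler and 1 raider → the right bank.  (the left bank: 3S 2R; the right bank: 3S 2R)
8. 1 raider ← the left bank.  (the left bank: 3S 3R; the right bank: 3S 1R)
9. 2 raiders → the right bank.  (the left bank: 3S 1R; the right bank: 3S 3R)
10. 1 raider ← the left bank.  (the left bank: 3S 2R; the right bank: 3S 2R)
11. 1 settler and 1 raider → the right bank.  (the left bank: 2S 1R; the right bank: 4S 3R)
12. 1 raider ← the left bank.  (the left bank: 2S 2R; the right bank: 4S 2R)
13. 2 raiders → the right bank.  (the left bank: 2S 0R; the right bank: 4S 4R)
14. 1 raider ← the left bank.  (the left bank: 2S 1R; the right bank: 4S 3R)
15. 1 settler and 1 raider → the right bank.  (the left bank: 1S 0R; the right bank: 5S 4R)
16. 1 raider ← the left bank.  (the left bank: 1S 1R; the right bank: 5S 3R)
17. 1 settler and 1 raider → the right bank.  (the left bank: 0S 0R; the right bank: 6S 4R)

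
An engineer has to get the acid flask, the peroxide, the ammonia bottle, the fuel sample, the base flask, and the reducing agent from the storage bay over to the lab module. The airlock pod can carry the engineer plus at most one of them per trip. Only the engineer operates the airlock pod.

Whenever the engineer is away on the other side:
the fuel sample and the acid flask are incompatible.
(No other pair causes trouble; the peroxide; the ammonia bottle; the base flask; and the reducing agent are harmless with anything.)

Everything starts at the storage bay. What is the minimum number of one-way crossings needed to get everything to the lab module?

Counting alone: the engineer can take at most 1 across per trip to the lab module, so moving all 6 needs at least 6 loaded trips out, with a return between consecutive ones — at least 11 crossings.
The plan below uses exactly 11 crossings, so it is optimal:
1. Engineer goes to the lab module with the acid flask.  [the storage bay: the ammonia bottle, the base flask, the fuel sample, the peroxide, the reducing agent | the lab module: the acid flask]
2. Engineer goes back to the storage bay alone.  [the storage bay: the ammonia bottle, the base flask, the fuel sample, the peroxide, the reducing agent | the lab module: the acid flask]
3. Engineer goes to the lab module with the peroxide.  [the storage bay: the ammonia bottle, the base flask, the fuel sample, the reducing agent | the lab module: the acid flask, the peroxide]
4. Engineer goes back to the storage bay alone.  [the storage bay: the ammonia bottle, the base flask, the fuel sample, the reducing agent | the lab module: the acid flask, the peroxide]
5. Engineer goes to the lab module with the ammonia bottle.  [the storage bay: the base flask, the fuel sample, the reducing agent | the lab module: the acid flask, the ammonia bottle, the peroxide]
6. Engineer goes back to the storage bay alone.  [the storage bay: the base flask, the fuel sample, the reducing agent | the lab module: the acid flask, the ammonia bottle, the peroxide]
7. Engineer goes to the lab module with the base flask.  [the storage bay: the fuel sample, the reducing agent | the lab module: the acid flask, the ammonia bottle, the base flask, the peroxide]
8. Engineer goes back to the storage bay alone.  [the storage bay: the fuel sample, the reducing agent | the lab module: the acid flask, the ammonia bottle, the base flask, the peroxide]
9. Engineer goes to the lab module with the reducing agent.  [the storage bay: the fuel sample | the lab module: the acid flask, the ammonia bottle, the base flask, the peroxide, the reducing agent]
10. Engineer goes back to the storage bay alone.  [the storage bay: the fuel sample | the lab module: the acid flask, the ammonia bottle, the base flask, the peroxide, the reducing agent]
11. Engineer goes to the lab module with the fuel sample.  [the storage bay: — | the lab module: the acid flask, the ammonia bottle, the base flask, the fuel sample, the peroxide, the reducing agent]

11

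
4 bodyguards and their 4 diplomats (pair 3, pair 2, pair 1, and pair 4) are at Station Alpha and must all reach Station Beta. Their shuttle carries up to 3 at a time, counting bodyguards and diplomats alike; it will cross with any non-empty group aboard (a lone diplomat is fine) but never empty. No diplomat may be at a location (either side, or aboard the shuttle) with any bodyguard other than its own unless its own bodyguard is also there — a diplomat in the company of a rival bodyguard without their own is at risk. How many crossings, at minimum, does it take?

Counting alone: each trip to Station Beta takes at most 3 across and each return brings at least 1 back, so after t trips out (and t−1 returns) at most 3t − (t−1) of the 8 are across; that first reaches 8 at t = 4, so at least 7 crossings are needed.
The safety rule pushes this higher. Following every safe sequence of crossings, the most of the 8 that can be at Station Beta as the shuttle arrives there on crossing 7 is 7 — never all 8.
So no plan with fewer than 9 crossings exists, and this one achieves 9:
1. bodyguard 3 and diplomat 3 cross → Station Beta.
2. bodyguard 3 crosses ← Station Alpha.
3. bodyguard 2, bodyguard 3, and diplomat 2 cross → Station Beta.
4. bodyguard 3 and diplomat 3 cross ← Station Alpha.
5. bodyguard 1, bodyguard 3, and bodyguard 4 cross → Station Beta.
6. diplomat 2 crosses ← Station Alpha.
7. diplomat 2 and diplomat 3 cross → Station Beta.
8. diplomat 3 crosses ← Station Alpha.
9. diplomat 1, diplomat 3, and diplomat 4 cross → Station Beta.

9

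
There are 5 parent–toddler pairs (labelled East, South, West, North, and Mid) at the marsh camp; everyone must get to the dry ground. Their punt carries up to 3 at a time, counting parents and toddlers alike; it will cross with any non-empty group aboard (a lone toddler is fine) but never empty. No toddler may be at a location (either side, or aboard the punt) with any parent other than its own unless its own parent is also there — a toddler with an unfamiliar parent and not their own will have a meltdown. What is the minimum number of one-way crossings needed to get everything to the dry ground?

Counting alone: each trip to the dry ground takes at most 3 across and each return brings at least 1 back, so after t trips out (and t−1 returns) at most 3t − (t−1) of the 10 are across; that first reaches 10 at t = 5, so at least 9 crossings are needed.
The safety rule pushes this higher. Following every safe sequence of crossings, the most of the 10 that can be at the dry ground as the punt arrives there on crossing 9 is 9 — never all 10.
So no plan with fewer than 11 crossings exists, and this one achieves 11:
1. parent East and toddler East cross → the dry ground.
2. parent East crosses ← the marsh camp.
3. toddler North, toddler South, and toddler West cross → the dry ground.
4. toddler East crosses ← the marsh camp.
5. parent North, parent South, and parent West cross → the dry ground.
6. parent South and toddler South cross ← the marsh camp.
7. parent East, parent Mid, and parent South cross → the dry ground.
8. toddler West crosses ← the marsh camp.
9. toddler East and toddler South cross → the dry ground.
10. toddler East crosses ← the marsh camp.
11. toddler East, toddler Mid, and toddler West cross → the dry ground.

11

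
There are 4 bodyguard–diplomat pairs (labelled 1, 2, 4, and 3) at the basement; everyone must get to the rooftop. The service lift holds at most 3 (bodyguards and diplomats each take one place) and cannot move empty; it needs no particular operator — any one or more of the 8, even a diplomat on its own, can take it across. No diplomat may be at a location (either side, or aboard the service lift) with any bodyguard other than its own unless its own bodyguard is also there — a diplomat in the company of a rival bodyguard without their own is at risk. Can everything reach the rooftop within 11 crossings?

Yes

Yes — this plan uses 9 crossings (≤ 11):
1. bodyguard 1 and diplomat 1 cross → the rooftop.
2. bodyguard 1 crosses ← the basement.
3. bodyguard 1, bodyguard 2, and diplomat 2 cross → the rooftop.
4. bodyguard 1 and diplomat 1 cross ← the basement.
5. bodyguard 1, bodyguard 3, and bodyguard 4 cross → the rooftop.
6. diplomat 2 crosses ← the basement.
7. diplomat 1 and diplomat 2 cross → the rooftop.
8. diplomat 1 crosses ← the basement.
9. diplomat 1, diplomat 3, and diplomat 4 cross → the rooftop.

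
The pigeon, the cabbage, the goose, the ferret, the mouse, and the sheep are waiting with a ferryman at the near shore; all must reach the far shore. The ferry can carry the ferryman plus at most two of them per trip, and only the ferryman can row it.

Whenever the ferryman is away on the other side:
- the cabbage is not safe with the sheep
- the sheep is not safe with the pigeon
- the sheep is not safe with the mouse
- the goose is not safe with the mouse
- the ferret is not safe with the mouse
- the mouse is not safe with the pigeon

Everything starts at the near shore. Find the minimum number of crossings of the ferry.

Counting alone: the ferryman can take at most 2 across per trip to the far shore, so moving all 6 needs at least 3 loaded trips out, with a return between consecutive ones — at least 5 crossings.
The safety rule pushes this higher. Following every safe sequence of crossings, the most of the 6 that can be at the far shore as the ferry arrives there on crossings 5, 7 is 4, 5 respectively — never all 6.
So no plan with fewer than 9 crossings exists, and this one achieves 9:
1. Ferryman goes to the far shore with the mouse and the sheep.  [the near shore: the cabbage, the ferret, the goose, the pigeon | the far shore: the mouse, the sheep]
2. Ferryman goes back to the near shore with the mouse.  [the near shore: the cabbage, the ferret, the goose, the mouse, the pigeon | the far shore: the sheep]
3. Ferryman goes to the far shore with the cabbage and the mouse.  [the near shore: the ferret, the goose, the pigeon | the far shore: the cabbage, the mouse, the sheep]
4. Ferryman goes back to the near shore with the sheep.  [the near shore: the ferret, the goose, the pigeon, the sheep | the far shore: the cabbage, the mouse]
5. Ferryman goes to the far shore with the goose and the pigeon.  [the near shore: the ferret, the sheep | the far shore: the cabbage, the goose, the mouse, the pigeon]
6. Ferryman goes back to the near shore with the mouse.  [the near shore: the ferret, the mouse, the sheep | the far shore: the cabbage, the goose, the pigeon]
7. Ferryman goes to the far shore with the ferret and the mouse.  [the near shore: the sheep | the far shore: the cabbage, the ferret, the goose, the mouse, the pigeon]
8. Ferryman goes back to the near shore with the mouse.  [the near shore: the mouse, the sheep | the far shore: the cabbage, the ferret, the goose, the pigeon]
9. Ferryman goes to the far shore with the mouse and the sheep.  [the near shore: — | the far shore: the cabbage, the ferret, the goose, the mouse, the pigeon, the sheep]

9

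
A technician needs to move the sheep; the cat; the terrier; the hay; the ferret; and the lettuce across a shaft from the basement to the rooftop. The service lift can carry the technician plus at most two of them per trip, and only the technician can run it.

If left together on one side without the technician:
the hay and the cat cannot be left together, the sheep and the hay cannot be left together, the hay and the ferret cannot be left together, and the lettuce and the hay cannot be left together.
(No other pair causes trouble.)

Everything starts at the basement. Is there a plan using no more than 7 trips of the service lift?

Yes — this plan uses 7 crossings (≤ 7):
1. Technician goes to the rooftop with the hay.
2. Technician goes back to the basement alone.
3. Technician goes to the rooftop with the cat and the sheep.
4. Technician goes back to the basement with the hay.
5. Technician goes to the rooftop with the ferret and the lettuce.
6. Technician goes back to the basement alone.
7. Technician goes to the rooftop with the hay and the terrier.

Yes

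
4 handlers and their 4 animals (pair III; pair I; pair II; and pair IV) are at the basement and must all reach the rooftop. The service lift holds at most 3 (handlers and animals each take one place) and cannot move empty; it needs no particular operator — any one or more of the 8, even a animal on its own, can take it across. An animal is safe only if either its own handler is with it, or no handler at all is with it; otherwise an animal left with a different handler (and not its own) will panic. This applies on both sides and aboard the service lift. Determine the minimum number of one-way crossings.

9

Counting alone: each trip to the rooftop takes at most 3 across and each return brings at least 1 back, so after t trips out (and t−1 returns) at most 3t − (t−1) of the 8 are across; that first reaches 8 at t = 4, so at least 7 crossings are needed.
The safety rule pushes this higher. Following every safe sequence of crossings, the most of the 8 that can be at the rooftop as the service lift arrives there on crossing 7 is 7 — never all 8.
So no plan with fewer than 9 crossings exists, and this one achieves 9:
1. animal III and handler III cross → the rooftop.
2. handler III crosses ← the basement.
3. animal I, handler I, and handler III cross → the rooftop.
4. animal III and handler III cross ← the basement.
5. handler II, handler III, and handler IV cross → the rooftop.
6. animal I crosses ← the basement.
7. animal I and animal III cross → the rooftop.
8. animal III crosses ← the basement.
9. animal II, animal III, and animal IV cross → the rooftop.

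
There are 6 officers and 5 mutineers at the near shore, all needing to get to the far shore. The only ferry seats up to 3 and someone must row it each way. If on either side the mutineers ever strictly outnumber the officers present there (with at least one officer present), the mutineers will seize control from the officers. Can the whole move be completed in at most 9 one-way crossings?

Yes — this plan uses 9 crossings (≤ 9):
1. 3 mutineers → the far shore.  (the near shore: 6O 2M; the far shore: 0O 3M)
2. 1 mutineer ← the near shore.  (the near shore: 6O 3M; the far shore: 0O 2M)
3. 3 officers → the far shore.  (the near shore: 3O 3M; the far shore: 3O 2M)
4. 1 officer ← the near shore.  (the near shore: 4O 3M; the far shore: 2O 2M)
5. 2 officers and 1 mutineer → the far shore.  (the near shore: 2O 2M; the far shore: 4O 3M)
6. 1 officer ← the near shore.  (the near shore: 3O 2M; the far shore: 3O 3M)
7. 2 officers and 1 mutineer → the far shore.  (the near shore: 1O 1M; the far shore: 5O 4M)
8. 1 officer ← the near shore.  (the near shore: 2O 1M; the far shore: 4O 4M)
9. 2 officers and 1 mutineer → the far shore.  (the near shore: 0O 0M; the far shore: 6O 5M)

Yes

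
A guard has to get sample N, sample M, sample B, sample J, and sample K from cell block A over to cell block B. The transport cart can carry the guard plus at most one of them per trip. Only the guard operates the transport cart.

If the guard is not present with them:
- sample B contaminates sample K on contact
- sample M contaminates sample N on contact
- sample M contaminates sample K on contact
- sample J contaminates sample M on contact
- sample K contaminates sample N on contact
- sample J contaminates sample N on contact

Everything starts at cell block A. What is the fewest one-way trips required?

Whatever the first load, the items left behind include a forbidden pair without the guard. No opening move is safe, so no plan exists.

impossible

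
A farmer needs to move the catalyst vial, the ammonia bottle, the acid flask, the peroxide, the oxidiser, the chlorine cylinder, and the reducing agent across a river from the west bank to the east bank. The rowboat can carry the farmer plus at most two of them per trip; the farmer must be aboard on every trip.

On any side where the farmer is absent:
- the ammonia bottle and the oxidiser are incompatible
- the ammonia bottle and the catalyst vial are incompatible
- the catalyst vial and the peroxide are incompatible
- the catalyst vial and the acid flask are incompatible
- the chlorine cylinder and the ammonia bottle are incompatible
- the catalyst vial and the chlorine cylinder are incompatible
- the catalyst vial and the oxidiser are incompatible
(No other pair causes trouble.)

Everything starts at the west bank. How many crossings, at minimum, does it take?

11

Counting alone: the farmer can take at most 2 across per trip to the east bank, so moving all 7 needs at least 4 loaded trips out, with a return between consecutive ones — at least 7 crossings.
The safety rule pushes this higher. Following every safe sequence of crossings, the most of the 7 that can be at the east bank as the rowboat arrives there on crossings 7, 9 is 5, 6 respectively — never all 7.
So no plan with fewer than 11 crossings exists, and this one achieves 11:
1. Farmer goes to the east bank with the ammonia bottle and the catalyst vial.  [the west bank: the acid flask, the chlorine cylinder, the oxidiser, the peroxide, the reducing agent | the east bank: the ammonia bottle, the catalyst vial]
2. Farmer goes back to the west bank with the catalyst vial.  [the west bank: the acid flask, the catalyst vial, the chlorine cylinder, the oxidiser, the peroxide, the reducing agent | the east bank: the ammonia bottle]
3. Farmer goes to the east bank with the acid flask and the catalyst vial.  [the west bank: the chlorine cylinder, the oxidiser, the peroxide, the reducing agent | the east bank: the acid flask, the ammonia bottle, the catalyst vial]
4. Farmer goes back to the west bank with the catalyst vial.  [the west bank: the catalyst vial, the chlorine cylinder, the oxidiser, the peroxide, the reducing agent | the east bank: the acid flask, the ammonia bottle]
5. Farmer goes to the east bank with the catalyst vial and the peroxide.  [the west bank: the chlorine cylinder, the oxidiser, the reducing agent | the east bank: the acid flask, the ammonia bottle, the catalyst vial, the peroxide]
6. Farmer goes back to the west bank with the catalyst vial.  [the west bank: the catalyst vial, the chlorine cylinder, the oxidiser, the reducing agent | the east bank: the acid flask, the ammonia bottle, the peroxide]
7. Farmer goes to the east bank with the catalyst vial and the reducing agent.  [the west bank: the chlorine cylinder, the oxidiser | the east bank: the acid flask, the ammonia bottle, the catalyst vial, the peroxide, the reducing agent]
8. Farmer goes back to the west bank with the catalyst vial.  [the west bank: the catalyst vial, the chlorine cylinder, the oxidiser | the east bank: the acid flask, the ammonia bottle, the peroxide, the reducing agent]
9. Farmer goes to the east bank with the chlorine cylinder and the oxidiser.  [the west bank: the catalyst vial | the east bank: the acid flask, the ammonia bottle, the chlorine cylinder, the oxidiser, the peroxide, the reducing agent]
10. Farmer goes back to the west bank with the ammonia bottle.  [the west bank: the ammonia bottle, the catalyst vial | the east bank: the acid flask, the chlorine cylinder, the oxidiser, the peroxide, the reducing agent]
11. Farmer goes to the east bank with the ammonia bottle and the catalyst vial.  [the west bank: — | the east bank: the acid flask, the ammonia bottle, the catalyst vial, the chlorine cylinder, the oxidiser, the peroxide, the reducing agent]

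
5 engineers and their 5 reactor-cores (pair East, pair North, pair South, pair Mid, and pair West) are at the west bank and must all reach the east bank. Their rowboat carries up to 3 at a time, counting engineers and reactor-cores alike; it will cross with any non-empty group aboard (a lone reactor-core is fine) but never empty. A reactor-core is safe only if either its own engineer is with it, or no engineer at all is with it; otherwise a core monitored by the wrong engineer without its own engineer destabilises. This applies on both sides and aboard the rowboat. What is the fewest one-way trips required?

11

Counting alone: each trip to the east bank takes at most 3 across and each return brings at least 1 back, so after t trips out (and t−1 returns) at most 3t − (t−1) of the 10 are across; that first reaches 10 at t = 5, so at least 9 crossings are needed.
The safety rule pushes this higher. Following every safe sequence of crossings, the most of the 10 that can be at the east bank as the rowboat arrives there on crossing 9 is 9 — never all 10.
So no plan with fewer than 11 crossings exists, and this one achieves 11:
1. engineer East and reactor-core East cross → the east bank.
2. engineer East crosses ← the west bank.
3. reactor-core Mid, reactor-core North, and reactor-core South cross → the east bank.
4. reactor-core East crosses ← the west bank.
5. engineer Mid, engineer North, and engineer South cross → the east bank.
6. engineer North and reactor-core North cross ← the west bank.
7. engineer East, engineer North, and engineer West cross → the east bank.
8. reactor-core South crosses ← the west bank.
9. reactor-core East and reactor-core North cross → the east bank.
10. reactor-core East crosses ← the west bank.
11. reactor-core East, reactor-core South, and reactor-core West cross → the east bank.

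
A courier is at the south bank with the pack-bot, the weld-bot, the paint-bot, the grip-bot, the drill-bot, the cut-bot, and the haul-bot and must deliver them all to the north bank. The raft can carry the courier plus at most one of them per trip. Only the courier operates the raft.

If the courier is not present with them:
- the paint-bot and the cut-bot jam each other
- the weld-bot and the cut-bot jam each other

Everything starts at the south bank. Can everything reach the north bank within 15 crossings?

Yes — this plan uses 15 crossings (≤ 15):
1. Courier goes to the north bank with the cut-bot.  [the south bank: the drill-bot, the grip-bot, the haul-bot, the pack-bot, the paint-bot, the weld-bot | the north bank: the cut-bot]
2. Courier goes back to the south bank alone.  [the south bank: the drill-bot, the grip-bot, the haul-bot, the pack-bot, the paint-bot, the weld-bot | the north bank: the cut-bot]
3. Courier goes to the north bank with the pack-bot.  [the south bank: the drill-bot, the grip-bot, the haul-bot, the paint-bot, the weld-bot | the north bank: the cut-bot, the pack-bot]
4. Courier goes back to the south bank alone.  [the south bank: the drill-bot, the grip-bot, the haul-bot, the paint-bot, the weld-bot | the north bank: the cut-bot, the pack-bot]
5. Courier goes to the north bank with the weld-bot.  [the south bank: the drill-bot, the grip-bot, the haul-bot, the paint-bot | the north bank: the cut-bot, the pack-bot, the weld-bot]
6. Courier goes back to the south bank with the cut-bot.  [the south bank: the cut-bot, the drill-bot, the grip-bot, the haul-bot, the paint-bot | the north bank: the pack-bot, the weld-bot]
7. Courier goes to the north bank with the paint-bot.  [the south bank: the cut-bot, the drill-bot, the grip-bot, the haul-bot | the north bank: the pack-bot, the paint-bot, the weld-bot]
8. Courier goes back to the south bank alone.  [the south bank: the cut-bot, the drill-bot, the grip-bot, the haul-bot | the north bank: the pack-bot, the paint-bot, the weld-bot]
9. Courier goes to the north bank with the grip-bot.  [the south bank: the cut-bot, the drill-bot, the haul-bot | the north bank: the grip-bot, the pack-bot, the paint-bot, the weld-bot]
10. Courier goes back to the south bank alone.  [the south bank: the cut-bot, the drill-bot, the haul-bot | the north bank: the grip-bot, the pack-bot, the paint-bot, the weld-bot]
11. Courier goes to the north bank with the drill-bot.  [the south bank: the cut-bot, the haul-bot | the north bank: the drill-bot, the grip-bot, the pack-bot, the paint-bot, the weld-bot]
12. Courier goes back to the south bank alone.  [the south bank: the cut-bot, the haul-bot | the north bank: the drill-bot, the grip-bot, the pack-bot, the paint-bot, the weld-bot]
13. Courier goes to the north bank with the haul-bot.  [the south bank: the cut-bot | the north bank: the drill-bot, the grip-bot, the haul-bot, the pack-bot, the paint-bot, the weld-bot]
14. Courier goes back to the south bank alone.  [the south bank: the cut-bot | the north bank: the drill-bot, the grip-bot, the haul-bot, the pack-bot, the paint-bot, the weld-bot]
15. Courier goes to the north bank with the cut-bot.  [the south bank: — | the north bank: the cut-bot, the drill-bot, the grip-bot, the haul-bot, the pack-bot, the paint-bot, the weld-bot]

Yes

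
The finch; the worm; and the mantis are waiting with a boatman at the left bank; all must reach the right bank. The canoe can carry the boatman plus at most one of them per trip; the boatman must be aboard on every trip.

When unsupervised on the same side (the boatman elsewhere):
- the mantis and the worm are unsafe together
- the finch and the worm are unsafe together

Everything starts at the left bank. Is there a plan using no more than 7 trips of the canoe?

Yes — this plan uses 7 crossings (≤ 7):
1. Boatman goes to the right bank with the worm.  [the left bank: the finch, the mantis | the right bank: the worm]
2. Boatman goes back to the left bank alone.  [the left bank: the finch, the mantis | the right bank: the worm]
3. Boatman goes to the right bank with the finch.  [the left bank: the mantis | the right bank: the finch, the worm]
4. Boatman goes back to the left bank with the worm.  [the left bank: the mantis, the worm | the right bank: the finch]
5. Boatman goes to the right bank with the mantis.  [the left bank: the worm | the right bank: the finch, the mantis]
6. Boatman goes back to the left bank alone.  [the left bank: the worm | the right bank: the finch, the mantis]
7. Boatman goes to the right bank with the worm.  [the left bank: — | the right bank: the finch, the mantis, the worm]

Yes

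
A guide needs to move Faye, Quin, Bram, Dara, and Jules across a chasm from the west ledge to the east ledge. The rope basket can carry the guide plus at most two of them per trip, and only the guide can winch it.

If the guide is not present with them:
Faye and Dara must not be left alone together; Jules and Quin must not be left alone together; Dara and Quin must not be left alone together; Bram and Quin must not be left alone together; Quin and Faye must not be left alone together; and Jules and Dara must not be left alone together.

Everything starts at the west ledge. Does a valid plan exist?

Yes

1. Guide goes to the east ledge with Dara and Quin.
2. Guide goes back to the west ledge with Quin.
3. Guide goes to the east ledge with Bram and Quin.
4. Guide goes back to the west ledge with Quin.
5. Guide goes to the east ledge with Faye and Jules.
6. Guide goes back to the west ledge with Dara.
7. Guide goes to the east ledge with Dara and Quin.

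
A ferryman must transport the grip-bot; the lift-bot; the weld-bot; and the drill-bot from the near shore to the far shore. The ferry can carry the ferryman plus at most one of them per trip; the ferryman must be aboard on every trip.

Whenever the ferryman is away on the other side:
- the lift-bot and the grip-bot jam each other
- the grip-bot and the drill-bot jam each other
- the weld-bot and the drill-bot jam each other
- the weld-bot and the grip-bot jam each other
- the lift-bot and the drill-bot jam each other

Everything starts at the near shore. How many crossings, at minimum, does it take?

Whatever the first load, the items left behind include a forbidden pair without the ferryman. No opening move is safe, so no plan exists.

impossible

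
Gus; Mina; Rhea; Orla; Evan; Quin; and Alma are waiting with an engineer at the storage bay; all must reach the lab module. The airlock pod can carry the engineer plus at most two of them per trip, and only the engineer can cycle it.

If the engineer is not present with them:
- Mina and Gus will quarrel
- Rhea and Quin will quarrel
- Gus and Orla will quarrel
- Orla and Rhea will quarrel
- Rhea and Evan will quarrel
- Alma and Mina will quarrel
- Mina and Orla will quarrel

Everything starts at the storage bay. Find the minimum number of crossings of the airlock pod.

impossible

Whatever the first load, the items left behind include a forbidden pair without the engineer. No opening move is safe, so no plan exists.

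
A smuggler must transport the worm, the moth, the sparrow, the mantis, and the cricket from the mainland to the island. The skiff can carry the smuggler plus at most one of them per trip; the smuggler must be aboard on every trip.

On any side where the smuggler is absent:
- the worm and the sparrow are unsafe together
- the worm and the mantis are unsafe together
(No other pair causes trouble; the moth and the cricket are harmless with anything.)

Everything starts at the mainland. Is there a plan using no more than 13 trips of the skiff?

Yes — this plan uses 11 crossings (≤ 13):
1. Smuggler goes to the island with the worm.  [the mainland: the cricket, the mantis, the moth, the sparrow | the island: the worm]
2. Smuggler goes back to the mainland alone.  [the mainland: the cricket, the mantis, the moth, the sparrow | the island: the worm]
3. Smuggler goes to the island with the moth.  [the mainland: the cricket, the mantis, the sparrow | the island: the moth, the worm]
4. Smuggler goes back to the mainland alone.  [the mainland: the cricket, the mantis, the sparrow | the island: the moth, the worm]
5. Smuggler goes to the island with the sparrow.  [the mainland: the cricket, the mantis | the island: the moth, the sparrow, the worm]
6. Smuggler goes back to the mainland with the worm.  [the mainland: the cricket, the mantis, the worm | the island: the moth, the sparrow]
7. Smuggler goes to the island with the mantis.  [the mainland: the cricket, the worm | the island: the mantis, the moth, the sparrow]
8. Smuggler goes back to the mainland alone.  [the mainland: the cricket, the worm | the island: the mantis, the moth, the sparrow]
9. Smuggler goes to the island with the cricket.  [the mainland: the worm | the island: the cricket, the mantis, the moth, the sparrow]
10. Smuggler goes back to the mainland alone.  [the mainland: the worm | the island: the cricket, the mantis, the moth, the sparrow]
11. Smuggler goes to the island with the worm.  [the mainland: — | the island: the cricket, the mantis, the moth, the sparrow, the worm]

Yes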